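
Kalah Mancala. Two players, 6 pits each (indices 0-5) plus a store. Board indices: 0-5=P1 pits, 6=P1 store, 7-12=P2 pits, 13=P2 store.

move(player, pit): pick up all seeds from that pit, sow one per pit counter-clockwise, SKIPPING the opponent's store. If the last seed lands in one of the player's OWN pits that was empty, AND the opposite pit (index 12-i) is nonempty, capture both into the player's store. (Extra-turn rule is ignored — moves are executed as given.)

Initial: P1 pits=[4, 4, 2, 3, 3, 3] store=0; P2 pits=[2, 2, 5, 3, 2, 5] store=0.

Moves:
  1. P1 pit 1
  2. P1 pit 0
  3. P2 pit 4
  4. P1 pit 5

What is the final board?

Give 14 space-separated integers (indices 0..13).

Move 1: P1 pit1 -> P1=[4,0,3,4,4,4](0) P2=[2,2,5,3,2,5](0)
Move 2: P1 pit0 -> P1=[0,1,4,5,5,4](0) P2=[2,2,5,3,2,5](0)
Move 3: P2 pit4 -> P1=[0,1,4,5,5,4](0) P2=[2,2,5,3,0,6](1)
Move 4: P1 pit5 -> P1=[0,1,4,5,5,0](1) P2=[3,3,6,3,0,6](1)

Answer: 0 1 4 5 5 0 1 3 3 6 3 0 6 1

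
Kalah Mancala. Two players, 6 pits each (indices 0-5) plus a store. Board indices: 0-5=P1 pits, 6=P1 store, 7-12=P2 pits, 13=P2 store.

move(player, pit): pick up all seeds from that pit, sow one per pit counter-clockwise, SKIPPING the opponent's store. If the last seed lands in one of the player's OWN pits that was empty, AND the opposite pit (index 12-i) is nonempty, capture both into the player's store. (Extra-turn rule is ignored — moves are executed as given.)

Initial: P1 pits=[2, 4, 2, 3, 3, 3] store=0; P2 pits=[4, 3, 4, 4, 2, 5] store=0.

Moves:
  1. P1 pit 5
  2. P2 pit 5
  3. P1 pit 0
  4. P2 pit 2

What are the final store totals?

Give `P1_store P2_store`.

Answer: 1 2

Derivation:
Move 1: P1 pit5 -> P1=[2,4,2,3,3,0](1) P2=[5,4,4,4,2,5](0)
Move 2: P2 pit5 -> P1=[3,5,3,4,3,0](1) P2=[5,4,4,4,2,0](1)
Move 3: P1 pit0 -> P1=[0,6,4,5,3,0](1) P2=[5,4,4,4,2,0](1)
Move 4: P2 pit2 -> P1=[0,6,4,5,3,0](1) P2=[5,4,0,5,3,1](2)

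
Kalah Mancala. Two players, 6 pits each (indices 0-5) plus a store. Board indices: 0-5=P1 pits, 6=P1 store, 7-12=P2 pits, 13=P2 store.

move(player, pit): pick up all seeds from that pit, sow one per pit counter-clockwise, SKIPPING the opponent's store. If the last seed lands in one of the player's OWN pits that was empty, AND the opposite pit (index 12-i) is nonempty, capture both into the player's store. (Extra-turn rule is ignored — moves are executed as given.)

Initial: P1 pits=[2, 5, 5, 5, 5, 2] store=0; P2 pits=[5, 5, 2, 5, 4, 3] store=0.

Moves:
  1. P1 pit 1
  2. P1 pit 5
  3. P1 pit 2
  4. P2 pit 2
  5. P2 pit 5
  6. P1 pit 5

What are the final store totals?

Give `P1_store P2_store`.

Answer: 4 1

Derivation:
Move 1: P1 pit1 -> P1=[2,0,6,6,6,3](1) P2=[5,5,2,5,4,3](0)
Move 2: P1 pit5 -> P1=[2,0,6,6,6,0](2) P2=[6,6,2,5,4,3](0)
Move 3: P1 pit2 -> P1=[2,0,0,7,7,1](3) P2=[7,7,2,5,4,3](0)
Move 4: P2 pit2 -> P1=[2,0,0,7,7,1](3) P2=[7,7,0,6,5,3](0)
Move 5: P2 pit5 -> P1=[3,1,0,7,7,1](3) P2=[7,7,0,6,5,0](1)
Move 6: P1 pit5 -> P1=[3,1,0,7,7,0](4) P2=[7,7,0,6,5,0](1)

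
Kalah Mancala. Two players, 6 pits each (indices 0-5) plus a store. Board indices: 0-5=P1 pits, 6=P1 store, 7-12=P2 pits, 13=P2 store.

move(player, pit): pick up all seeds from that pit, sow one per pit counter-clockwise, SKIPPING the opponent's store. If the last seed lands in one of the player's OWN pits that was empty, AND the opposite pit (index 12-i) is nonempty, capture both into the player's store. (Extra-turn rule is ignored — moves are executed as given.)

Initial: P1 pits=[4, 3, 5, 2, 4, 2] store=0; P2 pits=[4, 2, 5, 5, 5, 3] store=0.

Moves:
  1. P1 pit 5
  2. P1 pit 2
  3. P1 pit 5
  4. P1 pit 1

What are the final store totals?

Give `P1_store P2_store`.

Move 1: P1 pit5 -> P1=[4,3,5,2,4,0](1) P2=[5,2,5,5,5,3](0)
Move 2: P1 pit2 -> P1=[4,3,0,3,5,1](2) P2=[6,2,5,5,5,3](0)
Move 3: P1 pit5 -> P1=[4,3,0,3,5,0](3) P2=[6,2,5,5,5,3](0)
Move 4: P1 pit1 -> P1=[4,0,1,4,6,0](3) P2=[6,2,5,5,5,3](0)

Answer: 3 0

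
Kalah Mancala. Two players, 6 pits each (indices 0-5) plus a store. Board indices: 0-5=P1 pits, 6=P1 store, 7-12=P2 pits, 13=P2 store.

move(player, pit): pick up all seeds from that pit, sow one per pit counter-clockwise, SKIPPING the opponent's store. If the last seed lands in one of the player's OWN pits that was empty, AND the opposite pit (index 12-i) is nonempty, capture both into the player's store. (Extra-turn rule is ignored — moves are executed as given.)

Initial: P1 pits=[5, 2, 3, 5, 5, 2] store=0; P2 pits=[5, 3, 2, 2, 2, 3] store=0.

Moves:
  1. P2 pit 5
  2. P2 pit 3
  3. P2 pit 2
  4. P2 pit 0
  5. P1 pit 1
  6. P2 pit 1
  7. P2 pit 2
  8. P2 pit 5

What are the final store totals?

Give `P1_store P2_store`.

Answer: 0 9

Derivation:
Move 1: P2 pit5 -> P1=[6,3,3,5,5,2](0) P2=[5,3,2,2,2,0](1)
Move 2: P2 pit3 -> P1=[0,3,3,5,5,2](0) P2=[5,3,2,0,3,0](8)
Move 3: P2 pit2 -> P1=[0,3,3,5,5,2](0) P2=[5,3,0,1,4,0](8)
Move 4: P2 pit0 -> P1=[0,3,3,5,5,2](0) P2=[0,4,1,2,5,1](8)
Move 5: P1 pit1 -> P1=[0,0,4,6,6,2](0) P2=[0,4,1,2,5,1](8)
Move 6: P2 pit1 -> P1=[0,0,4,6,6,2](0) P2=[0,0,2,3,6,2](8)
Move 7: P2 pit2 -> P1=[0,0,4,6,6,2](0) P2=[0,0,0,4,7,2](8)
Move 8: P2 pit5 -> P1=[1,0,4,6,6,2](0) P2=[0,0,0,4,7,0](9)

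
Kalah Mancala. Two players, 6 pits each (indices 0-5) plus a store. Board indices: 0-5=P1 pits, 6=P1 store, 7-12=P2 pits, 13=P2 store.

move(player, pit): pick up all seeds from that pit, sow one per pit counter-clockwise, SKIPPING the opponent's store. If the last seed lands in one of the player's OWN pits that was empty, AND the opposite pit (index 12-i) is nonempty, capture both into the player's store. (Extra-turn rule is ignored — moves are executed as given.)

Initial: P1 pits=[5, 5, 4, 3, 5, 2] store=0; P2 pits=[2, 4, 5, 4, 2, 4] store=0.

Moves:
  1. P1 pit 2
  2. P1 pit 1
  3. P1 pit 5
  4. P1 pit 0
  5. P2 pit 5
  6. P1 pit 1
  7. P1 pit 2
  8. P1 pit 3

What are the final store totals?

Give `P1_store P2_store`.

Answer: 9 1

Derivation:
Move 1: P1 pit2 -> P1=[5,5,0,4,6,3](1) P2=[2,4,5,4,2,4](0)
Move 2: P1 pit1 -> P1=[5,0,1,5,7,4](2) P2=[2,4,5,4,2,4](0)
Move 3: P1 pit5 -> P1=[5,0,1,5,7,0](3) P2=[3,5,6,4,2,4](0)
Move 4: P1 pit0 -> P1=[0,1,2,6,8,0](7) P2=[0,5,6,4,2,4](0)
Move 5: P2 pit5 -> P1=[1,2,3,6,8,0](7) P2=[0,5,6,4,2,0](1)
Move 6: P1 pit1 -> P1=[1,0,4,7,8,0](7) P2=[0,5,6,4,2,0](1)
Move 7: P1 pit2 -> P1=[1,0,0,8,9,1](8) P2=[0,5,6,4,2,0](1)
Move 8: P1 pit3 -> P1=[1,0,0,0,10,2](9) P2=[1,6,7,5,3,0](1)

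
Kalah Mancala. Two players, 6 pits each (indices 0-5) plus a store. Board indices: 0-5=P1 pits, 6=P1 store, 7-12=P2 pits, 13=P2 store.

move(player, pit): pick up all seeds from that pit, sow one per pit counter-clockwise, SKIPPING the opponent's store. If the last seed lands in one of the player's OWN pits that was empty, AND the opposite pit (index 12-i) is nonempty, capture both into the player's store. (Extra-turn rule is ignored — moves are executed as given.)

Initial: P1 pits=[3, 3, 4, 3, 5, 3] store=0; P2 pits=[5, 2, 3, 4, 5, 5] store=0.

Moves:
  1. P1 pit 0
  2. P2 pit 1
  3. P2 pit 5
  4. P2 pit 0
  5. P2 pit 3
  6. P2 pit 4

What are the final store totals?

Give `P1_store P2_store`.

Move 1: P1 pit0 -> P1=[0,4,5,4,5,3](0) P2=[5,2,3,4,5,5](0)
Move 2: P2 pit1 -> P1=[0,4,5,4,5,3](0) P2=[5,0,4,5,5,5](0)
Move 3: P2 pit5 -> P1=[1,5,6,5,5,3](0) P2=[5,0,4,5,5,0](1)
Move 4: P2 pit0 -> P1=[0,5,6,5,5,3](0) P2=[0,1,5,6,6,0](3)
Move 5: P2 pit3 -> P1=[1,6,7,5,5,3](0) P2=[0,1,5,0,7,1](4)
Move 6: P2 pit4 -> P1=[2,7,8,6,6,3](0) P2=[0,1,5,0,0,2](5)

Answer: 0 5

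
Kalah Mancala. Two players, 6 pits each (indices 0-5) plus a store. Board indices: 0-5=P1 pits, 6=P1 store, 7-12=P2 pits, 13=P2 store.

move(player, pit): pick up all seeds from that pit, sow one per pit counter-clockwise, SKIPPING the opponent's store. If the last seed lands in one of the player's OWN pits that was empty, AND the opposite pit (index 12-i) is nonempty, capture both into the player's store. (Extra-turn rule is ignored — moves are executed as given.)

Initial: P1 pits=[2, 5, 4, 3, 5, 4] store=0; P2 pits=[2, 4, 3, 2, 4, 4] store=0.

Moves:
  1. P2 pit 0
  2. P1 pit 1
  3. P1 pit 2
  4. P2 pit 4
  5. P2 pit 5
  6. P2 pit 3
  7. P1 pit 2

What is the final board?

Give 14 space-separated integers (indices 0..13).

Move 1: P2 pit0 -> P1=[2,5,4,3,5,4](0) P2=[0,5,4,2,4,4](0)
Move 2: P1 pit1 -> P1=[2,0,5,4,6,5](1) P2=[0,5,4,2,4,4](0)
Move 3: P1 pit2 -> P1=[2,0,0,5,7,6](2) P2=[1,5,4,2,4,4](0)
Move 4: P2 pit4 -> P1=[3,1,0,5,7,6](2) P2=[1,5,4,2,0,5](1)
Move 5: P2 pit5 -> P1=[4,2,1,6,7,6](2) P2=[1,5,4,2,0,0](2)
Move 6: P2 pit3 -> P1=[0,2,1,6,7,6](2) P2=[1,5,4,0,1,0](7)
Move 7: P1 pit2 -> P1=[0,2,0,7,7,6](2) P2=[1,5,4,0,1,0](7)

Answer: 0 2 0 7 7 6 2 1 5 4 0 1 0 7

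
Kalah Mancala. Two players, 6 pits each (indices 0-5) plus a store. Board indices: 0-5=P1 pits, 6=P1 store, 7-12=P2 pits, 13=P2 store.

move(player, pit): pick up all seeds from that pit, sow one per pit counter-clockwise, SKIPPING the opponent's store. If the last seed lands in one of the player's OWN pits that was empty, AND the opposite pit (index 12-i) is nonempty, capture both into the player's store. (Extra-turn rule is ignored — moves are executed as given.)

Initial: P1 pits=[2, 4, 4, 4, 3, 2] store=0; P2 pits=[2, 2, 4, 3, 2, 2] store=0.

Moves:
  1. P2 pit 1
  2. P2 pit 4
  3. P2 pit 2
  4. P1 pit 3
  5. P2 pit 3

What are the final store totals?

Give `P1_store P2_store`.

Move 1: P2 pit1 -> P1=[2,4,4,4,3,2](0) P2=[2,0,5,4,2,2](0)
Move 2: P2 pit4 -> P1=[2,4,4,4,3,2](0) P2=[2,0,5,4,0,3](1)
Move 3: P2 pit2 -> P1=[3,4,4,4,3,2](0) P2=[2,0,0,5,1,4](2)
Move 4: P1 pit3 -> P1=[3,4,4,0,4,3](1) P2=[3,0,0,5,1,4](2)
Move 5: P2 pit3 -> P1=[4,5,4,0,4,3](1) P2=[3,0,0,0,2,5](3)

Answer: 1 3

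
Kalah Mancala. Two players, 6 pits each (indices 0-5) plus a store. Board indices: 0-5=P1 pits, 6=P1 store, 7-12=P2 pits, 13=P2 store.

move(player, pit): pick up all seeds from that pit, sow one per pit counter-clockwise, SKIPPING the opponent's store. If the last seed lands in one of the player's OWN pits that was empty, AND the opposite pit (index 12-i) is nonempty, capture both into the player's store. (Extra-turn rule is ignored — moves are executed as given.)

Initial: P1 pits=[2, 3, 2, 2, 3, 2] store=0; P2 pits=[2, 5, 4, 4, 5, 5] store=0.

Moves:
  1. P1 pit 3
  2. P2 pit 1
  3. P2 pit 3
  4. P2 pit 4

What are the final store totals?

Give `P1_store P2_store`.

Answer: 0 3

Derivation:
Move 1: P1 pit3 -> P1=[2,3,2,0,4,3](0) P2=[2,5,4,4,5,5](0)
Move 2: P2 pit1 -> P1=[2,3,2,0,4,3](0) P2=[2,0,5,5,6,6](1)
Move 3: P2 pit3 -> P1=[3,4,2,0,4,3](0) P2=[2,0,5,0,7,7](2)
Move 4: P2 pit4 -> P1=[4,5,3,1,5,3](0) P2=[2,0,5,0,0,8](3)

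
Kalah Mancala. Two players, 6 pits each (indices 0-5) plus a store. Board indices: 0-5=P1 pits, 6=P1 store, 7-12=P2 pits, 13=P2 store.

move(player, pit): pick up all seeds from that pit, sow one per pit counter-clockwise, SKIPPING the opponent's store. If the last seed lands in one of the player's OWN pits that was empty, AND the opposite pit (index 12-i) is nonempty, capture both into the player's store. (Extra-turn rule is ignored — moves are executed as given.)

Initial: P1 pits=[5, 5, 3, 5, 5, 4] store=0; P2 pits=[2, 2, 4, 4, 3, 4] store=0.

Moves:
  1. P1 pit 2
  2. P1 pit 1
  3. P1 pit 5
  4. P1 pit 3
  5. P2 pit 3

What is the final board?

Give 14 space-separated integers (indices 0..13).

Move 1: P1 pit2 -> P1=[5,5,0,6,6,5](0) P2=[2,2,4,4,3,4](0)
Move 2: P1 pit1 -> P1=[5,0,1,7,7,6](1) P2=[2,2,4,4,3,4](0)
Move 3: P1 pit5 -> P1=[5,0,1,7,7,0](2) P2=[3,3,5,5,4,4](0)
Move 4: P1 pit3 -> P1=[5,0,1,0,8,1](3) P2=[4,4,6,6,4,4](0)
Move 5: P2 pit3 -> P1=[6,1,2,0,8,1](3) P2=[4,4,6,0,5,5](1)

Answer: 6 1 2 0 8 1 3 4 4 6 0 5 5 1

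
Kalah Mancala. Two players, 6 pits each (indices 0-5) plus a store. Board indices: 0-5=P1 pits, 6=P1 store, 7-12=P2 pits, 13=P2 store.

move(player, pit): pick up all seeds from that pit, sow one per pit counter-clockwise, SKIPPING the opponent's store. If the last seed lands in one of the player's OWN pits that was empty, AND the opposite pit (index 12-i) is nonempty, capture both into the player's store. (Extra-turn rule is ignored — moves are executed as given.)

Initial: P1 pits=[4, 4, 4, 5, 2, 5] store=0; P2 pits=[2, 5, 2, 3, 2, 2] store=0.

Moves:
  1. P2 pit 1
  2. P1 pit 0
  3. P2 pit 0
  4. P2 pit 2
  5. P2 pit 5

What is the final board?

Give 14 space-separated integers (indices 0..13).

Answer: 1 6 6 6 3 5 0 0 1 0 5 4 0 3

Derivation:
Move 1: P2 pit1 -> P1=[4,4,4,5,2,5](0) P2=[2,0,3,4,3,3](1)
Move 2: P1 pit0 -> P1=[0,5,5,6,3,5](0) P2=[2,0,3,4,3,3](1)
Move 3: P2 pit0 -> P1=[0,5,5,6,3,5](0) P2=[0,1,4,4,3,3](1)
Move 4: P2 pit2 -> P1=[0,5,5,6,3,5](0) P2=[0,1,0,5,4,4](2)
Move 5: P2 pit5 -> P1=[1,6,6,6,3,5](0) P2=[0,1,0,5,4,0](3)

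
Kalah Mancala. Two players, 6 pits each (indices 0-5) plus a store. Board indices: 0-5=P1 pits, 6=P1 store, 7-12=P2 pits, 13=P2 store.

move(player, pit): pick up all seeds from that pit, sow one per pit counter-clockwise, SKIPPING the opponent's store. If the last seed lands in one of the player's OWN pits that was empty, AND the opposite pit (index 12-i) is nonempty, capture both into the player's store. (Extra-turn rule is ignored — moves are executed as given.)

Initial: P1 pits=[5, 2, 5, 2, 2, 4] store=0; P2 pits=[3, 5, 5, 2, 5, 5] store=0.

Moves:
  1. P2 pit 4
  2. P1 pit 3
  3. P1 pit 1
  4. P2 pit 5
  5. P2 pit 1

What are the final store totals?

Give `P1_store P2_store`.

Answer: 0 3

Derivation:
Move 1: P2 pit4 -> P1=[6,3,6,2,2,4](0) P2=[3,5,5,2,0,6](1)
Move 2: P1 pit3 -> P1=[6,3,6,0,3,5](0) P2=[3,5,5,2,0,6](1)
Move 3: P1 pit1 -> P1=[6,0,7,1,4,5](0) P2=[3,5,5,2,0,6](1)
Move 4: P2 pit5 -> P1=[7,1,8,2,5,5](0) P2=[3,5,5,2,0,0](2)
Move 5: P2 pit1 -> P1=[7,1,8,2,5,5](0) P2=[3,0,6,3,1,1](3)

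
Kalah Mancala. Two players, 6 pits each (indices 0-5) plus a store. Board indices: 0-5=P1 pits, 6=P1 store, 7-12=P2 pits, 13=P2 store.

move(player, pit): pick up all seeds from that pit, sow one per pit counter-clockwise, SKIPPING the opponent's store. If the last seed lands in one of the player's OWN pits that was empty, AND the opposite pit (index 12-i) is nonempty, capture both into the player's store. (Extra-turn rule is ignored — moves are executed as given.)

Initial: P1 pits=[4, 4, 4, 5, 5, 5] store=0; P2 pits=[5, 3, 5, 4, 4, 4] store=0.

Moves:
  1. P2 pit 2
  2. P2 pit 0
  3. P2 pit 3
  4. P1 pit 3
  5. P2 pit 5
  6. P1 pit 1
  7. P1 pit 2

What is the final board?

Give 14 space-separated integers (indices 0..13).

Move 1: P2 pit2 -> P1=[5,4,4,5,5,5](0) P2=[5,3,0,5,5,5](1)
Move 2: P2 pit0 -> P1=[5,4,4,5,5,5](0) P2=[0,4,1,6,6,6](1)
Move 3: P2 pit3 -> P1=[6,5,5,5,5,5](0) P2=[0,4,1,0,7,7](2)
Move 4: P1 pit3 -> P1=[6,5,5,0,6,6](1) P2=[1,5,1,0,7,7](2)
Move 5: P2 pit5 -> P1=[7,6,6,1,7,7](1) P2=[1,5,1,0,7,0](3)
Move 6: P1 pit1 -> P1=[7,0,7,2,8,8](2) P2=[2,5,1,0,7,0](3)
Move 7: P1 pit2 -> P1=[7,0,0,3,9,9](3) P2=[3,6,2,0,7,0](3)

Answer: 7 0 0 3 9 9 3 3 6 2 0 7 0 3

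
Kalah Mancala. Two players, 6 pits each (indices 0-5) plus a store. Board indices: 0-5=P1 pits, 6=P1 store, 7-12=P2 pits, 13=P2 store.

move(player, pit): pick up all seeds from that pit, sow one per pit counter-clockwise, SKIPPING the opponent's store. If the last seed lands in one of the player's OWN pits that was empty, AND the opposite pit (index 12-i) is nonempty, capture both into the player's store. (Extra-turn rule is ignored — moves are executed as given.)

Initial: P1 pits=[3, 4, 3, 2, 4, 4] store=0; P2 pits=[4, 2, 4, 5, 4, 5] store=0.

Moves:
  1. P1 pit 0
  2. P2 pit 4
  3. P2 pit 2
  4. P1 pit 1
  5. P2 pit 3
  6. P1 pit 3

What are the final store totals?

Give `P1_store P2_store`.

Move 1: P1 pit0 -> P1=[0,5,4,3,4,4](0) P2=[4,2,4,5,4,5](0)
Move 2: P2 pit4 -> P1=[1,6,4,3,4,4](0) P2=[4,2,4,5,0,6](1)
Move 3: P2 pit2 -> P1=[1,6,4,3,4,4](0) P2=[4,2,0,6,1,7](2)
Move 4: P1 pit1 -> P1=[1,0,5,4,5,5](1) P2=[5,2,0,6,1,7](2)
Move 5: P2 pit3 -> P1=[2,1,6,4,5,5](1) P2=[5,2,0,0,2,8](3)
Move 6: P1 pit3 -> P1=[2,1,6,0,6,6](2) P2=[6,2,0,0,2,8](3)

Answer: 2 3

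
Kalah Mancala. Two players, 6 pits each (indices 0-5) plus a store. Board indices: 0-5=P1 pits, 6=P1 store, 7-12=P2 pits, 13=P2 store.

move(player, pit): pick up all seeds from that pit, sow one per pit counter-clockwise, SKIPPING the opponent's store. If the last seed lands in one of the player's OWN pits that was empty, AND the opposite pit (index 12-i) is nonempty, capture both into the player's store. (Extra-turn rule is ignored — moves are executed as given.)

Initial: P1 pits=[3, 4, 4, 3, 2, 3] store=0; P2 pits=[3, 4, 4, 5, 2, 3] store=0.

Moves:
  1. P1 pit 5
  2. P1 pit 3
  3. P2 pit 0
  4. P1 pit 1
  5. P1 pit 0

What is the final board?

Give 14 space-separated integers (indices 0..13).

Move 1: P1 pit5 -> P1=[3,4,4,3,2,0](1) P2=[4,5,4,5,2,3](0)
Move 2: P1 pit3 -> P1=[3,4,4,0,3,1](2) P2=[4,5,4,5,2,3](0)
Move 3: P2 pit0 -> P1=[3,4,4,0,3,1](2) P2=[0,6,5,6,3,3](0)
Move 4: P1 pit1 -> P1=[3,0,5,1,4,2](2) P2=[0,6,5,6,3,3](0)
Move 5: P1 pit0 -> P1=[0,1,6,2,4,2](2) P2=[0,6,5,6,3,3](0)

Answer: 0 1 6 2 4 2 2 0 6 5 6 3 3 0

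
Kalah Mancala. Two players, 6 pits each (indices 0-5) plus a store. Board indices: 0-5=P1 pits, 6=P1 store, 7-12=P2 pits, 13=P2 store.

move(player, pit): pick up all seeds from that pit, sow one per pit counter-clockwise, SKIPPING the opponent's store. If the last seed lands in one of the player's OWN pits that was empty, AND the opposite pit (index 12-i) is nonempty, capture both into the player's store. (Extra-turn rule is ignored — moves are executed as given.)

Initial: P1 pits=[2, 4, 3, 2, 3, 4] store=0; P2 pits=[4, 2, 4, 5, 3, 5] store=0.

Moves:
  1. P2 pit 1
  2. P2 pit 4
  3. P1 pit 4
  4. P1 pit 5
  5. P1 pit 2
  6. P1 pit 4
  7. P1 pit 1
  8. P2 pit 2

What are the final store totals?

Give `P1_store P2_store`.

Move 1: P2 pit1 -> P1=[2,4,3,2,3,4](0) P2=[4,0,5,6,3,5](0)
Move 2: P2 pit4 -> P1=[3,4,3,2,3,4](0) P2=[4,0,5,6,0,6](1)
Move 3: P1 pit4 -> P1=[3,4,3,2,0,5](1) P2=[5,0,5,6,0,6](1)
Move 4: P1 pit5 -> P1=[3,4,3,2,0,0](2) P2=[6,1,6,7,0,6](1)
Move 5: P1 pit2 -> P1=[3,4,0,3,1,0](9) P2=[0,1,6,7,0,6](1)
Move 6: P1 pit4 -> P1=[3,4,0,3,0,1](9) P2=[0,1,6,7,0,6](1)
Move 7: P1 pit1 -> P1=[3,0,1,4,1,2](9) P2=[0,1,6,7,0,6](1)
Move 8: P2 pit2 -> P1=[4,1,1,4,1,2](9) P2=[0,1,0,8,1,7](2)

Answer: 9 2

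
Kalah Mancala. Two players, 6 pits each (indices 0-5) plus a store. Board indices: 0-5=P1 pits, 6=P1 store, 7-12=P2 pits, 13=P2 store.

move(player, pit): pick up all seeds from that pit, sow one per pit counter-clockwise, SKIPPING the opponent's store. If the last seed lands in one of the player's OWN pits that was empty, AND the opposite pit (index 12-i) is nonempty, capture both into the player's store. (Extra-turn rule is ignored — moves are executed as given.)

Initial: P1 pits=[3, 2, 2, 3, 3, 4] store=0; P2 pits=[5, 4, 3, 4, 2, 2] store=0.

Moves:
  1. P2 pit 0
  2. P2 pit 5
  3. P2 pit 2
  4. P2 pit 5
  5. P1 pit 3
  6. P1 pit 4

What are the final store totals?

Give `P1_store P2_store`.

Move 1: P2 pit0 -> P1=[3,2,2,3,3,4](0) P2=[0,5,4,5,3,3](0)
Move 2: P2 pit5 -> P1=[4,3,2,3,3,4](0) P2=[0,5,4,5,3,0](1)
Move 3: P2 pit2 -> P1=[4,3,2,3,3,4](0) P2=[0,5,0,6,4,1](2)
Move 4: P2 pit5 -> P1=[4,3,2,3,3,4](0) P2=[0,5,0,6,4,0](3)
Move 5: P1 pit3 -> P1=[4,3,2,0,4,5](1) P2=[0,5,0,6,4,0](3)
Move 6: P1 pit4 -> P1=[4,3,2,0,0,6](2) P2=[1,6,0,6,4,0](3)

Answer: 2 3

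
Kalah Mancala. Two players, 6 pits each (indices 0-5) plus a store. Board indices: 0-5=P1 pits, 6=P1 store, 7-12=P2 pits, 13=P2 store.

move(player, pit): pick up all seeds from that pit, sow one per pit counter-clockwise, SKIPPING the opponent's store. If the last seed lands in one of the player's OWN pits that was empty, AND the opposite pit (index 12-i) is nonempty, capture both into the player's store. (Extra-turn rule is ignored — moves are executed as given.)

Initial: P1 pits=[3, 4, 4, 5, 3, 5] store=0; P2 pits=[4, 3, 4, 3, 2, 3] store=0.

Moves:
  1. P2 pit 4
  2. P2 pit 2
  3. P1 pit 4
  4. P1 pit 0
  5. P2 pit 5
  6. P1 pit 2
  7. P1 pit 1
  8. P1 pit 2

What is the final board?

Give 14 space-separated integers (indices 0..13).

Move 1: P2 pit4 -> P1=[3,4,4,5,3,5](0) P2=[4,3,4,3,0,4](1)
Move 2: P2 pit2 -> P1=[3,4,4,5,3,5](0) P2=[4,3,0,4,1,5](2)
Move 3: P1 pit4 -> P1=[3,4,4,5,0,6](1) P2=[5,3,0,4,1,5](2)
Move 4: P1 pit0 -> P1=[0,5,5,6,0,6](1) P2=[5,3,0,4,1,5](2)
Move 5: P2 pit5 -> P1=[1,6,6,7,0,6](1) P2=[5,3,0,4,1,0](3)
Move 6: P1 pit2 -> P1=[1,6,0,8,1,7](2) P2=[6,4,0,4,1,0](3)
Move 7: P1 pit1 -> P1=[1,0,1,9,2,8](3) P2=[7,4,0,4,1,0](3)
Move 8: P1 pit2 -> P1=[1,0,0,10,2,8](3) P2=[7,4,0,4,1,0](3)

Answer: 1 0 0 10 2 8 3 7 4 0 4 1 0 3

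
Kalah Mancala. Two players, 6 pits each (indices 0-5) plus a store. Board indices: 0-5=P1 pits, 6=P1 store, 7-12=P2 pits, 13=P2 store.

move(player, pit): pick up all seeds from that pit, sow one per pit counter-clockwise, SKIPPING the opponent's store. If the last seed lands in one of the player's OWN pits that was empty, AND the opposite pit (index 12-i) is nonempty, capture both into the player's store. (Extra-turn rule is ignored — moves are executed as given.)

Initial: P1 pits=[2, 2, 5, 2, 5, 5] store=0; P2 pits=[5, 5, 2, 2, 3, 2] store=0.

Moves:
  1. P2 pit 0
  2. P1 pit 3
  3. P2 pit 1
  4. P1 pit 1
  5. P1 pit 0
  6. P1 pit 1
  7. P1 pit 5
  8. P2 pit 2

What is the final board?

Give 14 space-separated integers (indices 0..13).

Answer: 0 0 8 1 6 0 6 1 1 0 6 6 4 1

Derivation:
Move 1: P2 pit0 -> P1=[2,2,5,2,5,5](0) P2=[0,6,3,3,4,3](0)
Move 2: P1 pit3 -> P1=[2,2,5,0,6,6](0) P2=[0,6,3,3,4,3](0)
Move 3: P2 pit1 -> P1=[3,2,5,0,6,6](0) P2=[0,0,4,4,5,4](1)
Move 4: P1 pit1 -> P1=[3,0,6,0,6,6](5) P2=[0,0,0,4,5,4](1)
Move 5: P1 pit0 -> P1=[0,1,7,1,6,6](5) P2=[0,0,0,4,5,4](1)
Move 6: P1 pit1 -> P1=[0,0,8,1,6,6](5) P2=[0,0,0,4,5,4](1)
Move 7: P1 pit5 -> P1=[0,0,8,1,6,0](6) P2=[1,1,1,5,6,4](1)
Move 8: P2 pit2 -> P1=[0,0,8,1,6,0](6) P2=[1,1,0,6,6,4](1)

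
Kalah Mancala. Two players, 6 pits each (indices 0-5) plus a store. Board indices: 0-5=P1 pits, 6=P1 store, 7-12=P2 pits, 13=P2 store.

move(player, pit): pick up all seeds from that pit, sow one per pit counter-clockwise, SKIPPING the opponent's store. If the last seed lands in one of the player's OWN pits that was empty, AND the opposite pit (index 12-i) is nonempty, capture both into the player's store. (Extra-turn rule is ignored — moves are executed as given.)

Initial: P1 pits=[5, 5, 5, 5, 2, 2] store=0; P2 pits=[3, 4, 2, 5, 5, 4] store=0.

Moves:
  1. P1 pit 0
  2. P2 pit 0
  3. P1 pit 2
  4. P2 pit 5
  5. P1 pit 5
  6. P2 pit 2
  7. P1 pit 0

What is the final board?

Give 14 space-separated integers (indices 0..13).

Move 1: P1 pit0 -> P1=[0,6,6,6,3,3](0) P2=[3,4,2,5,5,4](0)
Move 2: P2 pit0 -> P1=[0,6,6,6,3,3](0) P2=[0,5,3,6,5,4](0)
Move 3: P1 pit2 -> P1=[0,6,0,7,4,4](1) P2=[1,6,3,6,5,4](0)
Move 4: P2 pit5 -> P1=[1,7,1,7,4,4](1) P2=[1,6,3,6,5,0](1)
Move 5: P1 pit5 -> P1=[1,7,1,7,4,0](2) P2=[2,7,4,6,5,0](1)
Move 6: P2 pit2 -> P1=[1,7,1,7,4,0](2) P2=[2,7,0,7,6,1](2)
Move 7: P1 pit0 -> P1=[0,8,1,7,4,0](2) P2=[2,7,0,7,6,1](2)

Answer: 0 8 1 7 4 0 2 2 7 0 7 6 1 2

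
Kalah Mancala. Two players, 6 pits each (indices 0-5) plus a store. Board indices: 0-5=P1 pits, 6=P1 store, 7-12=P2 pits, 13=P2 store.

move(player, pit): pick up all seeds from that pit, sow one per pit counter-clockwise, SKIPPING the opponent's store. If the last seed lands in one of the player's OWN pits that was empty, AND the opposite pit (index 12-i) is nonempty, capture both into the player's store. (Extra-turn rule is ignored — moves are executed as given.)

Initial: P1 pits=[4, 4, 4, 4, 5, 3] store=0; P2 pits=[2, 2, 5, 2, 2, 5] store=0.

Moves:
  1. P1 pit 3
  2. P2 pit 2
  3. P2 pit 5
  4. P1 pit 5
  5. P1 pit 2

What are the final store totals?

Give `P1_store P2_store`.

Answer: 3 2

Derivation:
Move 1: P1 pit3 -> P1=[4,4,4,0,6,4](1) P2=[3,2,5,2,2,5](0)
Move 2: P2 pit2 -> P1=[5,4,4,0,6,4](1) P2=[3,2,0,3,3,6](1)
Move 3: P2 pit5 -> P1=[6,5,5,1,7,4](1) P2=[3,2,0,3,3,0](2)
Move 4: P1 pit5 -> P1=[6,5,5,1,7,0](2) P2=[4,3,1,3,3,0](2)
Move 5: P1 pit2 -> P1=[6,5,0,2,8,1](3) P2=[5,3,1,3,3,0](2)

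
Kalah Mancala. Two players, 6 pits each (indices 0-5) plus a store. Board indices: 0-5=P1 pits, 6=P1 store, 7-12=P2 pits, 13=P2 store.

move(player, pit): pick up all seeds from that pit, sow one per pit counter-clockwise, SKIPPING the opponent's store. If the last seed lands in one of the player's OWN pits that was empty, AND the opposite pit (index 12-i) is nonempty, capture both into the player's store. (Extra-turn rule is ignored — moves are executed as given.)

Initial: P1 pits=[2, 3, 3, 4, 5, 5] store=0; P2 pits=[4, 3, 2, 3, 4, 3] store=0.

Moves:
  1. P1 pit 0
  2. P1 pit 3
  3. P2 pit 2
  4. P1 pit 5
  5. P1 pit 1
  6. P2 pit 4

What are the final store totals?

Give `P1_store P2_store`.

Move 1: P1 pit0 -> P1=[0,4,4,4,5,5](0) P2=[4,3,2,3,4,3](0)
Move 2: P1 pit3 -> P1=[0,4,4,0,6,6](1) P2=[5,3,2,3,4,3](0)
Move 3: P2 pit2 -> P1=[0,4,4,0,6,6](1) P2=[5,3,0,4,5,3](0)
Move 4: P1 pit5 -> P1=[0,4,4,0,6,0](2) P2=[6,4,1,5,6,3](0)
Move 5: P1 pit1 -> P1=[0,0,5,1,7,0](9) P2=[0,4,1,5,6,3](0)
Move 6: P2 pit4 -> P1=[1,1,6,2,7,0](9) P2=[0,4,1,5,0,4](1)

Answer: 9 1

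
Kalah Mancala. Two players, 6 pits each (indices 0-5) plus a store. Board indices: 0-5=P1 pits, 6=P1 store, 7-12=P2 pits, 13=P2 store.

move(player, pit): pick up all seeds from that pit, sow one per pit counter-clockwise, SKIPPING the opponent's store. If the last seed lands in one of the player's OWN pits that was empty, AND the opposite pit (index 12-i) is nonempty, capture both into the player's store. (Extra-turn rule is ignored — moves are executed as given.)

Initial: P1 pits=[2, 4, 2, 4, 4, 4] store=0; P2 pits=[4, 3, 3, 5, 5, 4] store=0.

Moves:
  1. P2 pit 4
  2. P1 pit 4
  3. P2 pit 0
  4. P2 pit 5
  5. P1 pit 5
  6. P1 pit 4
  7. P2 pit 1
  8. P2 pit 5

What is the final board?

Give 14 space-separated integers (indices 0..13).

Move 1: P2 pit4 -> P1=[3,5,3,4,4,4](0) P2=[4,3,3,5,0,5](1)
Move 2: P1 pit4 -> P1=[3,5,3,4,0,5](1) P2=[5,4,3,5,0,5](1)
Move 3: P2 pit0 -> P1=[3,5,3,4,0,5](1) P2=[0,5,4,6,1,6](1)
Move 4: P2 pit5 -> P1=[4,6,4,5,1,5](1) P2=[0,5,4,6,1,0](2)
Move 5: P1 pit5 -> P1=[4,6,4,5,1,0](2) P2=[1,6,5,7,1,0](2)
Move 6: P1 pit4 -> P1=[4,6,4,5,0,0](4) P2=[0,6,5,7,1,0](2)
Move 7: P2 pit1 -> P1=[5,6,4,5,0,0](4) P2=[0,0,6,8,2,1](3)
Move 8: P2 pit5 -> P1=[5,6,4,5,0,0](4) P2=[0,0,6,8,2,0](4)

Answer: 5 6 4 5 0 0 4 0 0 6 8 2 0 4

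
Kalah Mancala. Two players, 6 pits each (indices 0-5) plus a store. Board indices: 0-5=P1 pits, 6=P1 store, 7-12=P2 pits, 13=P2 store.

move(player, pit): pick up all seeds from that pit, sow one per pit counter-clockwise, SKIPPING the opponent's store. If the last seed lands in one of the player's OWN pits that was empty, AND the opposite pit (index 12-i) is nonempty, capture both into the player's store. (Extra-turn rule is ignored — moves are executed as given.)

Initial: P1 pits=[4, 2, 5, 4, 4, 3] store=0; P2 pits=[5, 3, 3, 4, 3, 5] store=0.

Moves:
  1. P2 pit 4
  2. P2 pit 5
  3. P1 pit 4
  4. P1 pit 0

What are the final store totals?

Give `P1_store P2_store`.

Move 1: P2 pit4 -> P1=[5,2,5,4,4,3](0) P2=[5,3,3,4,0,6](1)
Move 2: P2 pit5 -> P1=[6,3,6,5,5,3](0) P2=[5,3,3,4,0,0](2)
Move 3: P1 pit4 -> P1=[6,3,6,5,0,4](1) P2=[6,4,4,4,0,0](2)
Move 4: P1 pit0 -> P1=[0,4,7,6,1,5](2) P2=[6,4,4,4,0,0](2)

Answer: 2 2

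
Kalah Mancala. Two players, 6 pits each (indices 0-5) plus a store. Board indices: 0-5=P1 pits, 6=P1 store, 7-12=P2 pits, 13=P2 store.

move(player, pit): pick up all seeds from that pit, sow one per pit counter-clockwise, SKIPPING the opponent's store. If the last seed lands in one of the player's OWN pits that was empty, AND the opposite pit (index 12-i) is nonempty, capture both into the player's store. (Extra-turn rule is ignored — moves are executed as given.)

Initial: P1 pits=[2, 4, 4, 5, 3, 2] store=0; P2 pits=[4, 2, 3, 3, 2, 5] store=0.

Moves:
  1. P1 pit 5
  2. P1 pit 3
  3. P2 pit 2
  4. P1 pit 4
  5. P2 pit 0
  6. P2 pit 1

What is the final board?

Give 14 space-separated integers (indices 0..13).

Answer: 3 4 4 0 0 2 3 0 0 2 6 5 8 2

Derivation:
Move 1: P1 pit5 -> P1=[2,4,4,5,3,0](1) P2=[5,2,3,3,2,5](0)
Move 2: P1 pit3 -> P1=[2,4,4,0,4,1](2) P2=[6,3,3,3,2,5](0)
Move 3: P2 pit2 -> P1=[2,4,4,0,4,1](2) P2=[6,3,0,4,3,6](0)
Move 4: P1 pit4 -> P1=[2,4,4,0,0,2](3) P2=[7,4,0,4,3,6](0)
Move 5: P2 pit0 -> P1=[3,4,4,0,0,2](3) P2=[0,5,1,5,4,7](1)
Move 6: P2 pit1 -> P1=[3,4,4,0,0,2](3) P2=[0,0,2,6,5,8](2)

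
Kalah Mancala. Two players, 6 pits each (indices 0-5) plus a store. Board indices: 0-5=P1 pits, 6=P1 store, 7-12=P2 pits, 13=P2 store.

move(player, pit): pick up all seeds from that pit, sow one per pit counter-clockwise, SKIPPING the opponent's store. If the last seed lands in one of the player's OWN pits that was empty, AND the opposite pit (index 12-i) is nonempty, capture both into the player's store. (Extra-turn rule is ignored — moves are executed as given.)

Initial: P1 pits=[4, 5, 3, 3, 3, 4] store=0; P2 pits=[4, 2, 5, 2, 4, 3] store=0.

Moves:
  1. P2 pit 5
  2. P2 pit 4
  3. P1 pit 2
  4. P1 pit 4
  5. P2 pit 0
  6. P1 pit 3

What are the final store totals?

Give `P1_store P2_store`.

Move 1: P2 pit5 -> P1=[5,6,3,3,3,4](0) P2=[4,2,5,2,4,0](1)
Move 2: P2 pit4 -> P1=[6,7,3,3,3,4](0) P2=[4,2,5,2,0,1](2)
Move 3: P1 pit2 -> P1=[6,7,0,4,4,5](0) P2=[4,2,5,2,0,1](2)
Move 4: P1 pit4 -> P1=[6,7,0,4,0,6](1) P2=[5,3,5,2,0,1](2)
Move 5: P2 pit0 -> P1=[6,7,0,4,0,6](1) P2=[0,4,6,3,1,2](2)
Move 6: P1 pit3 -> P1=[6,7,0,0,1,7](2) P2=[1,4,6,3,1,2](2)

Answer: 2 2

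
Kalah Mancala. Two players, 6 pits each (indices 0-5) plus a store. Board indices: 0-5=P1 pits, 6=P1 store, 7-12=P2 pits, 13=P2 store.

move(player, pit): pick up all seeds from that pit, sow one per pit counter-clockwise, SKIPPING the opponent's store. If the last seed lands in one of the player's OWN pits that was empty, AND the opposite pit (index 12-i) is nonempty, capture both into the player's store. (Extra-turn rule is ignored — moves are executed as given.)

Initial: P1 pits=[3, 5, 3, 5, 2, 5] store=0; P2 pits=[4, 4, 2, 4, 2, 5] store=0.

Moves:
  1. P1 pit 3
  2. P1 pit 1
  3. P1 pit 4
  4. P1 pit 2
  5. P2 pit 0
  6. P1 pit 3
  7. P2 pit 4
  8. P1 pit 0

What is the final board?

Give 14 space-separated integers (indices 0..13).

Move 1: P1 pit3 -> P1=[3,5,3,0,3,6](1) P2=[5,5,2,4,2,5](0)
Move 2: P1 pit1 -> P1=[3,0,4,1,4,7](2) P2=[5,5,2,4,2,5](0)
Move 3: P1 pit4 -> P1=[3,0,4,1,0,8](3) P2=[6,6,2,4,2,5](0)
Move 4: P1 pit2 -> P1=[3,0,0,2,1,9](4) P2=[6,6,2,4,2,5](0)
Move 5: P2 pit0 -> P1=[3,0,0,2,1,9](4) P2=[0,7,3,5,3,6](1)
Move 6: P1 pit3 -> P1=[3,0,0,0,2,10](4) P2=[0,7,3,5,3,6](1)
Move 7: P2 pit4 -> P1=[4,0,0,0,2,10](4) P2=[0,7,3,5,0,7](2)
Move 8: P1 pit0 -> P1=[0,1,1,1,3,10](4) P2=[0,7,3,5,0,7](2)

Answer: 0 1 1 1 3 10 4 0 7 3 5 0 7 2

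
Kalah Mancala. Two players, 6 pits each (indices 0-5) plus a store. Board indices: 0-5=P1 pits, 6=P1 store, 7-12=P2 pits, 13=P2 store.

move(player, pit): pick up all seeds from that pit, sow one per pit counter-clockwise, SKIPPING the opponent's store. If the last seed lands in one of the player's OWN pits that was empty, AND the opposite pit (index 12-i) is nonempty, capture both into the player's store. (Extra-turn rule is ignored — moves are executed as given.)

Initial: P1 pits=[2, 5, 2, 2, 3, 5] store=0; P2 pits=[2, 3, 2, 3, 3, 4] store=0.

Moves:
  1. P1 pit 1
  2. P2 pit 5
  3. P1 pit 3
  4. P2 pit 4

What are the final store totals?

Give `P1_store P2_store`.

Answer: 2 2

Derivation:
Move 1: P1 pit1 -> P1=[2,0,3,3,4,6](1) P2=[2,3,2,3,3,4](0)
Move 2: P2 pit5 -> P1=[3,1,4,3,4,6](1) P2=[2,3,2,3,3,0](1)
Move 3: P1 pit3 -> P1=[3,1,4,0,5,7](2) P2=[2,3,2,3,3,0](1)
Move 4: P2 pit4 -> P1=[4,1,4,0,5,7](2) P2=[2,3,2,3,0,1](2)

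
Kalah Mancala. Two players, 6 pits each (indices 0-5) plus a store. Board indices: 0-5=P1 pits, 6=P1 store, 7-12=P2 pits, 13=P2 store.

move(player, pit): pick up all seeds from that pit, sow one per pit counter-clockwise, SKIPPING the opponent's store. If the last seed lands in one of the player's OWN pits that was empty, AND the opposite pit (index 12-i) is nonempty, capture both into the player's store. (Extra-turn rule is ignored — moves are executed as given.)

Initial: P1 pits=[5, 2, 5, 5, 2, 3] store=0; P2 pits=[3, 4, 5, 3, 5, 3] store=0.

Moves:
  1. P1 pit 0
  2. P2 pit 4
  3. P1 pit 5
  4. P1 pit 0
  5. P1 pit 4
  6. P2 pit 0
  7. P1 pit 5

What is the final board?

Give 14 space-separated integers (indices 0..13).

Move 1: P1 pit0 -> P1=[0,3,6,6,3,4](0) P2=[3,4,5,3,5,3](0)
Move 2: P2 pit4 -> P1=[1,4,7,6,3,4](0) P2=[3,4,5,3,0,4](1)
Move 3: P1 pit5 -> P1=[1,4,7,6,3,0](1) P2=[4,5,6,3,0,4](1)
Move 4: P1 pit0 -> P1=[0,5,7,6,3,0](1) P2=[4,5,6,3,0,4](1)
Move 5: P1 pit4 -> P1=[0,5,7,6,0,1](2) P2=[5,5,6,3,0,4](1)
Move 6: P2 pit0 -> P1=[0,5,7,6,0,1](2) P2=[0,6,7,4,1,5](1)
Move 7: P1 pit5 -> P1=[0,5,7,6,0,0](3) P2=[0,6,7,4,1,5](1)

Answer: 0 5 7 6 0 0 3 0 6 7 4 1 5 1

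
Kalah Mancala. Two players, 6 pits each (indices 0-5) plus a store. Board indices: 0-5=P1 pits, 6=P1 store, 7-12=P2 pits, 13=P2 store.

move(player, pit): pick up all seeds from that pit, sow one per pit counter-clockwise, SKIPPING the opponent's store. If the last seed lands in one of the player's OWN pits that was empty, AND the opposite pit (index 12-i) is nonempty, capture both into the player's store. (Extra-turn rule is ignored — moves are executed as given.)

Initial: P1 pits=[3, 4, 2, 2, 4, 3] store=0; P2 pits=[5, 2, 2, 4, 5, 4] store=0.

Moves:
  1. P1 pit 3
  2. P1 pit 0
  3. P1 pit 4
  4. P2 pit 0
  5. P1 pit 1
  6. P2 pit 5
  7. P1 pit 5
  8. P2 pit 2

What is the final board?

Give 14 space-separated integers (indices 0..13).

Answer: 0 1 5 2 1 0 6 1 5 0 7 8 0 4

Derivation:
Move 1: P1 pit3 -> P1=[3,4,2,0,5,4](0) P2=[5,2,2,4,5,4](0)
Move 2: P1 pit0 -> P1=[0,5,3,0,5,4](3) P2=[5,2,0,4,5,4](0)
Move 3: P1 pit4 -> P1=[0,5,3,0,0,5](4) P2=[6,3,1,4,5,4](0)
Move 4: P2 pit0 -> P1=[0,5,3,0,0,5](4) P2=[0,4,2,5,6,5](1)
Move 5: P1 pit1 -> P1=[0,0,4,1,1,6](5) P2=[0,4,2,5,6,5](1)
Move 6: P2 pit5 -> P1=[1,1,5,2,1,6](5) P2=[0,4,2,5,6,0](2)
Move 7: P1 pit5 -> P1=[1,1,5,2,1,0](6) P2=[1,5,3,6,7,0](2)
Move 8: P2 pit2 -> P1=[0,1,5,2,1,0](6) P2=[1,5,0,7,8,0](4)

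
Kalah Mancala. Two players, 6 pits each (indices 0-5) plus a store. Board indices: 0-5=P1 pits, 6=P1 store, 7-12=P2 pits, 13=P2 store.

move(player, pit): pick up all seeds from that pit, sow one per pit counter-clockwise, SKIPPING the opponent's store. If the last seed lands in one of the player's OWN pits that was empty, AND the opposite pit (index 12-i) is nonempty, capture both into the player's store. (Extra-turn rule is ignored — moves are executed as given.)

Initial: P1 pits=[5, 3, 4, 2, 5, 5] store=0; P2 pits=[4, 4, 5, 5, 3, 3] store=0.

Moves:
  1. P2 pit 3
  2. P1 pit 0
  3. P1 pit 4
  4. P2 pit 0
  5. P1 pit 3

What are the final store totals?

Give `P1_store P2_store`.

Move 1: P2 pit3 -> P1=[6,4,4,2,5,5](0) P2=[4,4,5,0,4,4](1)
Move 2: P1 pit0 -> P1=[0,5,5,3,6,6](1) P2=[4,4,5,0,4,4](1)
Move 3: P1 pit4 -> P1=[0,5,5,3,0,7](2) P2=[5,5,6,1,4,4](1)
Move 4: P2 pit0 -> P1=[0,5,5,3,0,7](2) P2=[0,6,7,2,5,5](1)
Move 5: P1 pit3 -> P1=[0,5,5,0,1,8](3) P2=[0,6,7,2,5,5](1)

Answer: 3 1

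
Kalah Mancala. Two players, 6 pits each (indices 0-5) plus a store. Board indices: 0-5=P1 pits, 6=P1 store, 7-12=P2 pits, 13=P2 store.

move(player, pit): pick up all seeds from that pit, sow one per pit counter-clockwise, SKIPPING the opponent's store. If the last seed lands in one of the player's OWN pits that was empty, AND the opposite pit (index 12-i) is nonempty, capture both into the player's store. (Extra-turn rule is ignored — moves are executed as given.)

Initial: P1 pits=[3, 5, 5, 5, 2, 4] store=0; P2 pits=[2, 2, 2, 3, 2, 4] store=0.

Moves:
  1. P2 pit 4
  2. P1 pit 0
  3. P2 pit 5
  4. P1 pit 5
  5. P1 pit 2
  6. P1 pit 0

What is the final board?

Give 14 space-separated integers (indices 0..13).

Answer: 0 8 0 8 3 1 2 4 4 4 3 0 0 2

Derivation:
Move 1: P2 pit4 -> P1=[3,5,5,5,2,4](0) P2=[2,2,2,3,0,5](1)
Move 2: P1 pit0 -> P1=[0,6,6,6,2,4](0) P2=[2,2,2,3,0,5](1)
Move 3: P2 pit5 -> P1=[1,7,7,7,2,4](0) P2=[2,2,2,3,0,0](2)
Move 4: P1 pit5 -> P1=[1,7,7,7,2,0](1) P2=[3,3,3,3,0,0](2)
Move 5: P1 pit2 -> P1=[1,7,0,8,3,1](2) P2=[4,4,4,3,0,0](2)
Move 6: P1 pit0 -> P1=[0,8,0,8,3,1](2) P2=[4,4,4,3,0,0](2)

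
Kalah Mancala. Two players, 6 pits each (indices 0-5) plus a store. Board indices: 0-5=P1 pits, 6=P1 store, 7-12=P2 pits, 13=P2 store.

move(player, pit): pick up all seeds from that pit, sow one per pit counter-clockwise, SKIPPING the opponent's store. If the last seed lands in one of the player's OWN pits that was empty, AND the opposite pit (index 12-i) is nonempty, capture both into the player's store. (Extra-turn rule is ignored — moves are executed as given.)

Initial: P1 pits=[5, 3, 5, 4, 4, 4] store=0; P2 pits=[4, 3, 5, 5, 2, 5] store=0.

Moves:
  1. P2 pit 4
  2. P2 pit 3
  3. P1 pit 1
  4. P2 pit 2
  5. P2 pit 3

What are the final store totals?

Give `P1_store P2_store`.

Answer: 0 3

Derivation:
Move 1: P2 pit4 -> P1=[5,3,5,4,4,4](0) P2=[4,3,5,5,0,6](1)
Move 2: P2 pit3 -> P1=[6,4,5,4,4,4](0) P2=[4,3,5,0,1,7](2)
Move 3: P1 pit1 -> P1=[6,0,6,5,5,5](0) P2=[4,3,5,0,1,7](2)
Move 4: P2 pit2 -> P1=[7,0,6,5,5,5](0) P2=[4,3,0,1,2,8](3)
Move 5: P2 pit3 -> P1=[7,0,6,5,5,5](0) P2=[4,3,0,0,3,8](3)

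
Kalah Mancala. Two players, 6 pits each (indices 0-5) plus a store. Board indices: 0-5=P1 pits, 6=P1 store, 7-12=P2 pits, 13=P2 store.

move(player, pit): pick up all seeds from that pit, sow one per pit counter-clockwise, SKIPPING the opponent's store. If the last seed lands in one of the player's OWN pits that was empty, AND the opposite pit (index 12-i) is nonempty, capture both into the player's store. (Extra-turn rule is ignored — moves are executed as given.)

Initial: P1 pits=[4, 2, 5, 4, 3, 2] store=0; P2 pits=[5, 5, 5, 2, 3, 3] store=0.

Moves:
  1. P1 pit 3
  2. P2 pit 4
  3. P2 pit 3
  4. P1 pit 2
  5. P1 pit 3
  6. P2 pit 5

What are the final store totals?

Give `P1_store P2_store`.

Move 1: P1 pit3 -> P1=[4,2,5,0,4,3](1) P2=[6,5,5,2,3,3](0)
Move 2: P2 pit4 -> P1=[5,2,5,0,4,3](1) P2=[6,5,5,2,0,4](1)
Move 3: P2 pit3 -> P1=[5,2,5,0,4,3](1) P2=[6,5,5,0,1,5](1)
Move 4: P1 pit2 -> P1=[5,2,0,1,5,4](2) P2=[7,5,5,0,1,5](1)
Move 5: P1 pit3 -> P1=[5,2,0,0,6,4](2) P2=[7,5,5,0,1,5](1)
Move 6: P2 pit5 -> P1=[6,3,1,1,6,4](2) P2=[7,5,5,0,1,0](2)

Answer: 2 2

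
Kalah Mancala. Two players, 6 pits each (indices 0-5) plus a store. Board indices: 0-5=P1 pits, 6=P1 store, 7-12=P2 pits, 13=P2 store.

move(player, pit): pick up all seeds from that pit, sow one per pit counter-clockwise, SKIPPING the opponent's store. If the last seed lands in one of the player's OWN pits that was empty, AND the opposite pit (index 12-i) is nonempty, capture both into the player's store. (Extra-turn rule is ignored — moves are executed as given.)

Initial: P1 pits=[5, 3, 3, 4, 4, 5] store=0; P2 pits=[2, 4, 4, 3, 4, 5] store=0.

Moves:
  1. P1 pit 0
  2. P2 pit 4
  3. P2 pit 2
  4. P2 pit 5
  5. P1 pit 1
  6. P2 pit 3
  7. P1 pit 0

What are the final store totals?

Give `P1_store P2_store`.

Answer: 1 4

Derivation:
Move 1: P1 pit0 -> P1=[0,4,4,5,5,6](0) P2=[2,4,4,3,4,5](0)
Move 2: P2 pit4 -> P1=[1,5,4,5,5,6](0) P2=[2,4,4,3,0,6](1)
Move 3: P2 pit2 -> P1=[1,5,4,5,5,6](0) P2=[2,4,0,4,1,7](2)
Move 4: P2 pit5 -> P1=[2,6,5,6,6,7](0) P2=[2,4,0,4,1,0](3)
Move 5: P1 pit1 -> P1=[2,0,6,7,7,8](1) P2=[3,4,0,4,1,0](3)
Move 6: P2 pit3 -> P1=[3,0,6,7,7,8](1) P2=[3,4,0,0,2,1](4)
Move 7: P1 pit0 -> P1=[0,1,7,8,7,8](1) P2=[3,4,0,0,2,1](4)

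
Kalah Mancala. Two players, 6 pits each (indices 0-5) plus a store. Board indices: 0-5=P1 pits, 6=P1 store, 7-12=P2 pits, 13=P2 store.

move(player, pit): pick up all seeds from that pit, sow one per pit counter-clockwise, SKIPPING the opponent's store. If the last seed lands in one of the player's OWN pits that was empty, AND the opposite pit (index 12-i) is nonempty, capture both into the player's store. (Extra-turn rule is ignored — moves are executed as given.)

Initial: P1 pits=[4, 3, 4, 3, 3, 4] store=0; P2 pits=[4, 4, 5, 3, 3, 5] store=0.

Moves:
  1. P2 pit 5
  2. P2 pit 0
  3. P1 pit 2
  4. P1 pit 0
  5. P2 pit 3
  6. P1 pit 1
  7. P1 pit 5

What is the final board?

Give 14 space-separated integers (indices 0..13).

Move 1: P2 pit5 -> P1=[5,4,5,4,3,4](0) P2=[4,4,5,3,3,0](1)
Move 2: P2 pit0 -> P1=[5,4,5,4,3,4](0) P2=[0,5,6,4,4,0](1)
Move 3: P1 pit2 -> P1=[5,4,0,5,4,5](1) P2=[1,5,6,4,4,0](1)
Move 4: P1 pit0 -> P1=[0,5,1,6,5,6](1) P2=[1,5,6,4,4,0](1)
Move 5: P2 pit3 -> P1=[1,5,1,6,5,6](1) P2=[1,5,6,0,5,1](2)
Move 6: P1 pit1 -> P1=[1,0,2,7,6,7](2) P2=[1,5,6,0,5,1](2)
Move 7: P1 pit5 -> P1=[1,0,2,7,6,0](3) P2=[2,6,7,1,6,2](2)

Answer: 1 0 2 7 6 0 3 2 6 7 1 6 2 2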